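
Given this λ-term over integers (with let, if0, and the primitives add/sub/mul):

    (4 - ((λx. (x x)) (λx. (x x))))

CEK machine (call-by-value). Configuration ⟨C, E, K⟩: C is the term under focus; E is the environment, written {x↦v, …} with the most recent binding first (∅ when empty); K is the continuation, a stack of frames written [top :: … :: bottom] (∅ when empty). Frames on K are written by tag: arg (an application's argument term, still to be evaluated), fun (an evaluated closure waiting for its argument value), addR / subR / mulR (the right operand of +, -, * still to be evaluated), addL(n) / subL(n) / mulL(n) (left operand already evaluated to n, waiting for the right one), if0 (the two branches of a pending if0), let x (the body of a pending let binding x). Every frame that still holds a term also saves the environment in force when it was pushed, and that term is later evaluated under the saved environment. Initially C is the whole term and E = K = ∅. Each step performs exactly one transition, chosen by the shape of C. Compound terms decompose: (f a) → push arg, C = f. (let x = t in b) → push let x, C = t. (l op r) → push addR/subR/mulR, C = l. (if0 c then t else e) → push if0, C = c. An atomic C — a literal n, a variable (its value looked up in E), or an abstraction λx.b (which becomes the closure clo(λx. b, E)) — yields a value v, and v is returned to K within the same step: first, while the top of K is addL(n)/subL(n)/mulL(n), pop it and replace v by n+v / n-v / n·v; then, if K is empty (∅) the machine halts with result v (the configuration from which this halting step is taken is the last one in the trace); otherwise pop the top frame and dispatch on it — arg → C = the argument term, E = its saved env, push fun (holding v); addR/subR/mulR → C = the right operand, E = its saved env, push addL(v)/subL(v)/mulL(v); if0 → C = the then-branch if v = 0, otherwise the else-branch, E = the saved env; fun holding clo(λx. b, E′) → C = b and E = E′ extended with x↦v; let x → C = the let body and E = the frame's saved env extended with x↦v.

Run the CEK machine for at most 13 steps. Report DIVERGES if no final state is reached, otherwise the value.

Answer: DIVERGES (no final state within 13 steps)

Execution trace:
t=0: [C=(4 - ((λx. (x x)) (λx. (x x)))) | E=∅ | K=∅]
t=1: [C=4 | E=∅ | K=[subR]]
t=2: [C=((λx. (x x)) (λx. (x x))) | E=∅ | K=[subL(4)]]
t=3: [C=(λx. (x x)) | E=∅ | K=[arg :: subL(4)]]
t=4: [C=(λx. (x x)) | E=∅ | K=[fun :: subL(4)]]
t=5: [C=(x x) | E={x↦clo(λx. (x x), ∅)} | K=[subL(4)]]
t=6: [C=x | E={x↦clo(λx. (x x), ∅)} | K=[arg :: subL(4)]]
t=7: [C=x | E={x↦clo(λx. (x x), ∅)} | K=[fun :: subL(4)]]
… configuration repeats with period 3 (steps 5–7 recur indefinitely) …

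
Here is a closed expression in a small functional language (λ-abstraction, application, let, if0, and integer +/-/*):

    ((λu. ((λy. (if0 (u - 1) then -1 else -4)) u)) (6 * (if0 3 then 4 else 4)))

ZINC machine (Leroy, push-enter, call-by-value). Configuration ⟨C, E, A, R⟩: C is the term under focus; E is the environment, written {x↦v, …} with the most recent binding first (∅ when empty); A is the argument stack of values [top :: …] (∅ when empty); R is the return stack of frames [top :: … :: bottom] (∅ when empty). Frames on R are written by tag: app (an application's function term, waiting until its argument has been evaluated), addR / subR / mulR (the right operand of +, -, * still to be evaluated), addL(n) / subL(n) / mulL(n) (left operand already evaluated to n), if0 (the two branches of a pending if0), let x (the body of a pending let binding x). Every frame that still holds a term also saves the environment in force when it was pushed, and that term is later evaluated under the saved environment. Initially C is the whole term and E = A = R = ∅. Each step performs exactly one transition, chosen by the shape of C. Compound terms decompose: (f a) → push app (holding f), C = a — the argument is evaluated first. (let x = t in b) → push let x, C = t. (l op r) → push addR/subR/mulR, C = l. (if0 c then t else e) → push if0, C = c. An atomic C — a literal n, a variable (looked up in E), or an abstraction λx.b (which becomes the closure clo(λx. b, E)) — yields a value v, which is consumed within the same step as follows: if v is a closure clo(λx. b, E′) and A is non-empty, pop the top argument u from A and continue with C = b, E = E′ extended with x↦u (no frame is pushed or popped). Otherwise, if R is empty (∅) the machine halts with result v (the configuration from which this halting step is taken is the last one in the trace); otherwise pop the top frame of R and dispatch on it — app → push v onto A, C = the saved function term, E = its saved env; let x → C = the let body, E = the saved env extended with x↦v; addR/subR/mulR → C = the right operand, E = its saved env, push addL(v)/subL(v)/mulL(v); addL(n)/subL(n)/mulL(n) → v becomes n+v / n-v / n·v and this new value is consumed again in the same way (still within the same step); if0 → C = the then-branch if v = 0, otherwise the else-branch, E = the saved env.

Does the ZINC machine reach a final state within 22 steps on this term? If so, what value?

step 0: <C=((λu. ((λy. (if0 (u - 1) then -1 else -4)) u)) (6 * (if0 3 then 4 else 4))), E=∅, A=∅, R=∅>
step 1: <C=(6 * (if0 3 then 4 else 4)), E=∅, A=∅, R=[app]>
step 2: <C=6, E=∅, A=∅, R=[mulR :: app]>
step 3: <C=(if0 3 then 4 else 4), E=∅, A=∅, R=[mulL(6) :: app]>
step 4: <C=3, E=∅, A=∅, R=[if0 :: mulL(6) :: app]>
step 5: <C=4, E=∅, A=∅, R=[mulL(6) :: app]>
step 6: <C=(λu. ((λy. (if0 (u - 1) then -1 else -4)) u)), E=∅, A=[24], R=∅>
step 7: <C=((λy. (if0 (u - 1) then -1 else -4)) u), E={u↦24}, A=∅, R=∅>
step 8: <C=u, E={u↦24}, A=∅, R=[app]>
step 9: <C=(λy. (if0 (u - 1) then -1 else -4)), E={u↦24}, A=[24], R=∅>
step 10: <C=(if0 (u - 1) then -1 else -4), E={y↦24, u↦24}, A=∅, R=∅>
step 11: <C=(u - 1), E={y↦24, u↦24}, A=∅, R=[if0]>
step 12: <C=u, E={y↦24, u↦24}, A=∅, R=[subR :: if0]>
step 13: <C=1, E={y↦24, u↦24}, A=∅, R=[subL(24) :: if0]>
step 14: <C=-4, E={y↦24, u↦24}, A=∅, R=∅>
→ final value -4

Answer: -4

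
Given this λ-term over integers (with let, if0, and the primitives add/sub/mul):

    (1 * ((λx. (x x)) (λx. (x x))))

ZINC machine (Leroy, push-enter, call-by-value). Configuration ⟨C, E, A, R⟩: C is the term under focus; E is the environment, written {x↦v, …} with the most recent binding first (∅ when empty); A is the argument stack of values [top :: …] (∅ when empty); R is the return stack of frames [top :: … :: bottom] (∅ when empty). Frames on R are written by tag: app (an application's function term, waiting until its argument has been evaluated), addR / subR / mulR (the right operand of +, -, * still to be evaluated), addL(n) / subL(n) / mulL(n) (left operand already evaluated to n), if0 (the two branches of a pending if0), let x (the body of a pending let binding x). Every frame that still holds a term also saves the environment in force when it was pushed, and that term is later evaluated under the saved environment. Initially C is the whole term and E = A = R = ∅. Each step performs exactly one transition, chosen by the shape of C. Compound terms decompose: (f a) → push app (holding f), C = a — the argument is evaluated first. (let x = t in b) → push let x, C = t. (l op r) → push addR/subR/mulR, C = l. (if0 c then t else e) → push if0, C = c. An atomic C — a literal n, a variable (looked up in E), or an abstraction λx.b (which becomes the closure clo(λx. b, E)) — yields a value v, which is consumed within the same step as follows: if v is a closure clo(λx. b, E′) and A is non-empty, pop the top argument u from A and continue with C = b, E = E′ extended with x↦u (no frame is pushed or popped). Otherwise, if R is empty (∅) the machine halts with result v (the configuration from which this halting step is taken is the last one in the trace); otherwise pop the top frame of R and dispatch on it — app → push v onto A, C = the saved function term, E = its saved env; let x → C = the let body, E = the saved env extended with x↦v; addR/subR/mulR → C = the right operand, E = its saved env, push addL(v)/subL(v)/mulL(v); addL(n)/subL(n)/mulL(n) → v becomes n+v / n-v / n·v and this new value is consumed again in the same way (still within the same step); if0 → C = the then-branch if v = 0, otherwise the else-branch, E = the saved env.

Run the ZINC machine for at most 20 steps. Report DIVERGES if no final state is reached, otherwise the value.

step 0: [C=(1 * ((λx. (x x)) (λx. (x x)))) | E=∅ | A=∅ | R=∅]
step 1: [C=1 | E=∅ | A=∅ | R=[mulR]]
step 2: [C=((λx. (x x)) (λx. (x x))) | E=∅ | A=∅ | R=[mulL(1)]]
step 3: [C=(λx. (x x)) | E=∅ | A=∅ | R=[app :: mulL(1)]]
step 4: [C=(λx. (x x)) | E=∅ | A=[clo(λx. (x x), ∅)] | R=[mulL(1)]]
step 5: [C=(x x) | E={x↦clo(λx. (x x), ∅)} | A=∅ | R=[mulL(1)]]
step 6: [C=x | E={x↦clo(λx. (x x), ∅)} | A=∅ | R=[app :: mulL(1)]]
step 7: [C=x | E={x↦clo(λx. (x x), ∅)} | A=[clo(λx. (x x), ∅)] | R=[mulL(1)]]
… configuration repeats with period 3 (steps 5–7 recur indefinitely) …

Answer: DIVERGES (no final state within 20 steps)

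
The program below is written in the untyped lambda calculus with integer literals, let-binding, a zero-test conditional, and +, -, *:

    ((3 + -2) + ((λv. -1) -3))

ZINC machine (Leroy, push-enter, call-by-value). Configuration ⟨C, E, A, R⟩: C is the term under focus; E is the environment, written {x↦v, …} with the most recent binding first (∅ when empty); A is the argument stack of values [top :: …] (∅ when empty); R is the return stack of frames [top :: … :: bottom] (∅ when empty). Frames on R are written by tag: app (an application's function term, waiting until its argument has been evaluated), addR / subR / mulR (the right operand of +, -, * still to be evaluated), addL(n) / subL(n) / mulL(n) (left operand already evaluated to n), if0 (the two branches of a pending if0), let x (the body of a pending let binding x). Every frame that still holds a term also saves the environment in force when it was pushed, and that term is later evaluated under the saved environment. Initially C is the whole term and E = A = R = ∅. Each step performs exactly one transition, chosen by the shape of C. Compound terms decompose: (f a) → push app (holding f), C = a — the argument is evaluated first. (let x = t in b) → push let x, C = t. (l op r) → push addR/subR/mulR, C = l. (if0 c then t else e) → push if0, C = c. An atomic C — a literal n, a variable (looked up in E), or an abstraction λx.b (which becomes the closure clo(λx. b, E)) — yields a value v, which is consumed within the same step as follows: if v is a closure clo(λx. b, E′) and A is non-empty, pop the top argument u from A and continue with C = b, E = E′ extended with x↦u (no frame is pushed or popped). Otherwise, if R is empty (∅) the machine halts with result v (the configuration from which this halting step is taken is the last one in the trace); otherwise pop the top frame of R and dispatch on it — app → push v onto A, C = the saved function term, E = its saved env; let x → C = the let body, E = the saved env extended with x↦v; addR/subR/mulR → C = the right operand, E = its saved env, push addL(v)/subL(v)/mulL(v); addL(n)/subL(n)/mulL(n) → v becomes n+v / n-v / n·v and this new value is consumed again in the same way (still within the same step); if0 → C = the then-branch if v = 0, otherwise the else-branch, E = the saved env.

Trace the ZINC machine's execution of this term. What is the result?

Answer: 0

Machine steps:
0. <C=((3 + -2) + ((λv. -1) -3)), E=∅, A=∅, R=∅>
1. <C=(3 + -2), E=∅, A=∅, R=[addR]>
2. <C=3, E=∅, A=∅, R=[addR :: addR]>
3. <C=-2, E=∅, A=∅, R=[addL(3) :: addR]>
4. <C=((λv. -1) -3), E=∅, A=∅, R=[addL(1)]>
5. <C=-3, E=∅, A=∅, R=[app :: addL(1)]>
6. <C=(λv. -1), E=∅, A=[-3], R=[addL(1)]>
7. <C=-1, E={v↦-3}, A=∅, R=[addL(1)]>
→ final value 0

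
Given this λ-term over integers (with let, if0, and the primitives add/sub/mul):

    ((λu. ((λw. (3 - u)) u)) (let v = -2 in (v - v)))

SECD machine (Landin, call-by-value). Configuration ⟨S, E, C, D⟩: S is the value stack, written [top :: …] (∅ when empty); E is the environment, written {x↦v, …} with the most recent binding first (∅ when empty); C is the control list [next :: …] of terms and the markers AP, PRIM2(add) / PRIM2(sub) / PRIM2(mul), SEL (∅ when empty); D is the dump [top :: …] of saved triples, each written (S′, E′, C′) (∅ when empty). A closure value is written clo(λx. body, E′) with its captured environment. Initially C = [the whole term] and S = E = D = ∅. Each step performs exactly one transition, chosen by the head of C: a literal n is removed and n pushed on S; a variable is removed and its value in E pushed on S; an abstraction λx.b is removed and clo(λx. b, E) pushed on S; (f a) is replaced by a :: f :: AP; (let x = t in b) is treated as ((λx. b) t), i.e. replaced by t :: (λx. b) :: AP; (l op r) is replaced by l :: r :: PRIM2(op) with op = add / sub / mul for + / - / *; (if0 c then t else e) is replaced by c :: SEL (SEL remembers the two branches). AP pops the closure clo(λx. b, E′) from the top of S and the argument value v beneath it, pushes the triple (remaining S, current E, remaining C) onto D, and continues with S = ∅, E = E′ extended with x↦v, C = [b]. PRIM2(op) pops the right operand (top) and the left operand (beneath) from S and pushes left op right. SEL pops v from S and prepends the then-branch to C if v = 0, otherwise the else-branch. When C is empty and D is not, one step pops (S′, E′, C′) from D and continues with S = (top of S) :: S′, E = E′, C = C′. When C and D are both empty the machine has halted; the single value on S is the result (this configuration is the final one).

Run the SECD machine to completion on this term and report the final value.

[0] [S=∅ | E=∅ | C=[((λu. ((λw. (3 - u)) u)) (let v = -2 in (v - v)))] | D=∅]
[1] [S=∅ | E=∅ | C=[(let v = -2 in (v - v)) :: (λu. ((λw. (3 - u)) u)) :: AP] | D=∅]
[2] [S=∅ | E=∅ | C=[-2 :: (λv. (v - v)) :: AP :: (λu. ((λw. (3 - u)) u)) :: AP] | D=∅]
[3] [S=[-2] | E=∅ | C=[(λv. (v - v)) :: AP :: (λu. ((λw. (3 - u)) u)) :: AP] | D=∅]
[4] [S=[clo(λv. (v - v), ∅) :: -2] | E=∅ | C=[AP :: (λu. ((λw. (3 - u)) u)) :: AP] | D=∅]
[5] [S=∅ | E={v↦-2} | C=[(v - v)] | D=[(∅, ∅, [(λu. ((λw. (3 - u)) u)) :: AP])]]
[6] [S=∅ | E={v↦-2} | C=[v :: v :: PRIM2(sub)] | D=[(∅, ∅, [(λu. ((λw. (3 - u)) u)) :: AP])]]
[7] [S=[-2] | E={v↦-2} | C=[v :: PRIM2(sub)] | D=[(∅, ∅, [(λu. ((λw. (3 - u)) u)) :: AP])]]
[8] [S=[-2 :: -2] | E={v↦-2} | C=[PRIM2(sub)] | D=[(∅, ∅, [(λu. ((λw. (3 - u)) u)) :: AP])]]
[9] [S=[0] | E={v↦-2} | C=∅ | D=[(∅, ∅, [(λu. ((λw. (3 - u)) u)) :: AP])]]
[10] [S=[0] | E=∅ | C=[(λu. ((λw. (3 - u)) u)) :: AP] | D=∅]
[11] [S=[clo(λu. ((λw. (3 - u)) u), ∅) :: 0] | E=∅ | C=[AP] | D=∅]
[12] [S=∅ | E={u↦0} | C=[((λw. (3 - u)) u)] | D=[(∅, ∅, ∅)]]
[13] [S=∅ | E={u↦0} | C=[u :: (λw. (3 - u)) :: AP] | D=[(∅, ∅, ∅)]]
[14] [S=[0] | E={u↦0} | C=[(λw. (3 - u)) :: AP] | D=[(∅, ∅, ∅)]]
[15] [S=[clo(λw. (3 - u), {u↦0}) :: 0] | E={u↦0} | C=[AP] | D=[(∅, ∅, ∅)]]
[16] [S=∅ | E={w↦0, u↦0} | C=[(3 - u)] | D=[(∅, {u↦0}, ∅) :: (∅, ∅, ∅)]]
[17] [S=∅ | E={w↦0, u↦0} | C=[3 :: u :: PRIM2(sub)] | D=[(∅, {u↦0}, ∅) :: (∅, ∅, ∅)]]
[18] [S=[3] | E={w↦0, u↦0} | C=[u :: PRIM2(sub)] | D=[(∅, {u↦0}, ∅) :: (∅, ∅, ∅)]]
[19] [S=[0 :: 3] | E={w↦0, u↦0} | C=[PRIM2(sub)] | D=[(∅, {u↦0}, ∅) :: (∅, ∅, ∅)]]
[20] [S=[3] | E={w↦0, u↦0} | C=∅ | D=[(∅, {u↦0}, ∅) :: (∅, ∅, ∅)]]
[21] [S=[3] | E={u↦0} | C=∅ | D=[(∅, ∅, ∅)]]
[22] [S=[3] | E=∅ | C=∅ | D=∅]
→ final value 3

Answer: 3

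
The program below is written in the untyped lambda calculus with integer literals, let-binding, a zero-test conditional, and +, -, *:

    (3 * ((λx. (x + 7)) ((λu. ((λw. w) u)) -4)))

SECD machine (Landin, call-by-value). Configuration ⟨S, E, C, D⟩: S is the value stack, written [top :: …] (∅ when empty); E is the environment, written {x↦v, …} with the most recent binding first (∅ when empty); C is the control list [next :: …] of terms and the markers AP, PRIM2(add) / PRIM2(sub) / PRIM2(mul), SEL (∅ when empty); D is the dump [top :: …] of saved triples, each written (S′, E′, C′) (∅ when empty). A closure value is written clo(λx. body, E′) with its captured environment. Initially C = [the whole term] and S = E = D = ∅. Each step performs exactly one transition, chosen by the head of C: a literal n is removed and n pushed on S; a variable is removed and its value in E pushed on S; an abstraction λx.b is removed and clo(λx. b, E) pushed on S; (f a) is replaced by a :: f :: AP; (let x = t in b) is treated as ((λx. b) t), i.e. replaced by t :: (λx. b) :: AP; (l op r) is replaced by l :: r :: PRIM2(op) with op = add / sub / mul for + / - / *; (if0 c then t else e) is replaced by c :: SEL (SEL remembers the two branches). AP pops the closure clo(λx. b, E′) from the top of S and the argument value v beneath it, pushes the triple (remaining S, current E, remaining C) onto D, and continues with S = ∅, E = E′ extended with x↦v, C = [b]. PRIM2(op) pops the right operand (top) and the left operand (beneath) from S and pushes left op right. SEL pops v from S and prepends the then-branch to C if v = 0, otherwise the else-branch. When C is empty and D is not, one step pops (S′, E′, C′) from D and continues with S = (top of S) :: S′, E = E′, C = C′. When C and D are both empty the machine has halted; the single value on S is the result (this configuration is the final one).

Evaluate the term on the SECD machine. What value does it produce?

Answer: 9

Derivation:
step 0: ⟨S=∅; E=∅; C=[(3 * ((λx. (x + 7)) ((λu. ((λw. w) u)) -4)))]; D=∅⟩
step 1: ⟨S=∅; E=∅; C=[3 :: ((λx. (x + 7)) ((λu. ((λw. w) u)) -4)) :: PRIM2(mul)]; D=∅⟩
step 2: ⟨S=[3]; E=∅; C=[((λx. (x + 7)) ((λu. ((λw. w) u)) -4)) :: PRIM2(mul)]; D=∅⟩
step 3: ⟨S=[3]; E=∅; C=[((λu. ((λw. w) u)) -4) :: (λx. (x + 7)) :: AP :: PRIM2(mul)]; D=∅⟩
step 4: ⟨S=[3]; E=∅; C=[-4 :: (λu. ((λw. w) u)) :: AP :: (λx. (x + 7)) :: AP :: PRIM2(mul)]; D=∅⟩
step 5: ⟨S=[-4 :: 3]; E=∅; C=[(λu. ((λw. w) u)) :: AP :: (λx. (x + 7)) :: AP :: PRIM2(mul)]; D=∅⟩
step 6: ⟨S=[clo(λu. ((λw. w) u), ∅) :: -4 :: 3]; E=∅; C=[AP :: (λx. (x + 7)) :: AP :: PRIM2(mul)]; D=∅⟩
step 7: ⟨S=∅; E={u↦-4}; C=[((λw. w) u)]; D=[([3], ∅, [(λx. (x + 7)) :: AP :: PRIM2(mul)])]⟩
step 8: ⟨S=∅; E={u↦-4}; C=[u :: (λw. w) :: AP]; D=[([3], ∅, [(λx. (x + 7)) :: AP :: PRIM2(mul)])]⟩
step 9: ⟨S=[-4]; E={u↦-4}; C=[(λw. w) :: AP]; D=[([3], ∅, [(λx. (x + 7)) :: AP :: PRIM2(mul)])]⟩
step 10: ⟨S=[clo(λw. w, {u↦-4}) :: -4]; E={u↦-4}; C=[AP]; D=[([3], ∅, [(λx. (x + 7)) :: AP :: PRIM2(mul)])]⟩
step 11: ⟨S=∅; E={w↦-4, u↦-4}; C=[w]; D=[(∅, {u↦-4}, ∅) :: ([3], ∅, [(λx. (x + 7)) :: AP :: PRIM2(mul)])]⟩
step 12: ⟨S=[-4]; E={w↦-4, u↦-4}; C=∅; D=[(∅, {u↦-4}, ∅) :: ([3], ∅, [(λx. (x + 7)) :: AP :: PRIM2(mul)])]⟩
step 13: ⟨S=[-4]; E={u↦-4}; C=∅; D=[([3], ∅, [(λx. (x + 7)) :: AP :: PRIM2(mul)])]⟩
step 14: ⟨S=[-4 :: 3]; E=∅; C=[(λx. (x + 7)) :: AP :: PRIM2(mul)]; D=∅⟩
step 15: ⟨S=[clo(λx. (x + 7), ∅) :: -4 :: 3]; E=∅; C=[AP :: PRIM2(mul)]; D=∅⟩
step 16: ⟨S=∅; E={x↦-4}; C=[(x + 7)]; D=[([3], ∅, [PRIM2(mul)])]⟩
step 17: ⟨S=∅; E={x↦-4}; C=[x :: 7 :: PRIM2(add)]; D=[([3], ∅, [PRIM2(mul)])]⟩
step 18: ⟨S=[-4]; E={x↦-4}; C=[7 :: PRIM2(add)]; D=[([3], ∅, [PRIM2(mul)])]⟩
step 19: ⟨S=[7 :: -4]; E={x↦-4}; C=[PRIM2(add)]; D=[([3], ∅, [PRIM2(mul)])]⟩
step 20: ⟨S=[3]; E={x↦-4}; C=∅; D=[([3], ∅, [PRIM2(mul)])]⟩
step 21: ⟨S=[3 :: 3]; E=∅; C=[PRIM2(mul)]; D=∅⟩
step 22: ⟨S=[9]; E=∅; C=∅; D=∅⟩
→ final value 9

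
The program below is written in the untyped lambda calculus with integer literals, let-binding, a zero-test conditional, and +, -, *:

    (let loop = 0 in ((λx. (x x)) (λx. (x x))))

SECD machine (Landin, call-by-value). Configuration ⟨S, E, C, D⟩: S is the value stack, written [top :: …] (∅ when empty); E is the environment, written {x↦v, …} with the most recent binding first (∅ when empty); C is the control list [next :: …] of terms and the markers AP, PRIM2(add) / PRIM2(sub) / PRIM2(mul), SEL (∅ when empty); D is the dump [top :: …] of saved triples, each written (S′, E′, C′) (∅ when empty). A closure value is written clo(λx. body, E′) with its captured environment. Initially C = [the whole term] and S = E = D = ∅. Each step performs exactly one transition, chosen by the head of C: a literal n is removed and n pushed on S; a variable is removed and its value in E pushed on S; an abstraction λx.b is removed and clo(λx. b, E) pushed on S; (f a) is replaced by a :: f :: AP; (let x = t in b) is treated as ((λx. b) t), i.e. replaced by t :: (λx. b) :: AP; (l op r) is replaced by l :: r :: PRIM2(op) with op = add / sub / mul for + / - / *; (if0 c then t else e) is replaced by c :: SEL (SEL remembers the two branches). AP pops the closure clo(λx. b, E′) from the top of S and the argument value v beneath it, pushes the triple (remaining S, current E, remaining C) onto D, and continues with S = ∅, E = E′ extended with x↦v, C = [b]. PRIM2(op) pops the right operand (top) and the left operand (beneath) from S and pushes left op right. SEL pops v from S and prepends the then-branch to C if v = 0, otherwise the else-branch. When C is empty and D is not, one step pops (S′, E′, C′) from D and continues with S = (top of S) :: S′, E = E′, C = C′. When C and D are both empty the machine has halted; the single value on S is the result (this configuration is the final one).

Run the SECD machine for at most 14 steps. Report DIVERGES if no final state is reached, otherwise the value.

Answer: DIVERGES (no final state within 14 steps)

Execution trace:
0. <S=∅, E=∅, C=[(let loop = 0 in ((λx. (x x)) (λx. (x x))))], D=∅>
1. <S=∅, E=∅, C=[0 :: (λloop. ((λx. (x x)) (λx. (x x)))) :: AP], D=∅>
2. <S=[0], E=∅, C=[(λloop. ((λx. (x x)) (λx. (x x)))) :: AP], D=∅>
3. <S=[clo(λloop. ((λx. (x x)) (λx. (x x))), ∅) :: 0], E=∅, C=[AP], D=∅>
4. <S=∅, E={loop↦0}, C=[((λx. (x x)) (λx. (x x)))], D=[(∅, ∅, ∅)]>
5. <S=∅, E={loop↦0}, C=[(λx. (x x)) :: (λx. (x x)) :: AP], D=[(∅, ∅, ∅)]>
6. <S=[clo(λx. (x x), {loop↦0})], E={loop↦0}, C=[(λx. (x x)) :: AP], D=[(∅, ∅, ∅)]>
7. <S=[clo(λx. (x x), {loop↦0}) :: clo(λx. (x x), {loop↦0})], E={loop↦0}, C=[AP], D=[(∅, ∅, ∅)]>
8. <S=∅, E={x↦clo(λx. (x x), {loop↦0}), loop↦0}, C=[(x x)], D=[(∅, {loop↦0}, ∅) :: (∅, ∅, ∅)]>
9. <S=∅, E={x↦clo(λx. (x x), {loop↦0}), loop↦0}, C=[x :: x :: AP], D=[(∅, {loop↦0}, ∅) :: (∅, ∅, ∅)]>
10. <S=[clo(λx. (x x), {loop↦0})], E={x↦clo(λx. (x x), {loop↦0}), loop↦0}, C=[x :: AP], D=[(∅, {loop↦0}, ∅) :: (∅, ∅, ∅)]>
11. <S=[clo(λx. (x x), {loop↦0}) :: clo(λx. (x x), {loop↦0})], E={x↦clo(λx. (x x), {loop↦0}), loop↦0}, C=[AP], D=[(∅, {loop↦0}, ∅) :: (∅, ∅, ∅)]>
12. <S=∅, E={x↦clo(λx. (x x), {loop↦0}), loop↦0}, C=[(x x)], D=[(∅, {x↦clo(λx. (x x), {loop↦0}), loop↦0}, ∅) :: (∅, {loop↦0}, ∅) :: (∅, ∅, ∅)]>
13. <S=∅, E={x↦clo(λx. (x x), {loop↦0}), loop↦0}, C=[x :: x :: AP], D=[(∅, {x↦clo(λx. (x x), {loop↦0}), loop↦0}, ∅) :: (∅, {loop↦0}, ∅) :: (∅, ∅, ∅)]>
14. <S=[clo(λx. (x x), {loop↦0})], E={x↦clo(λx. (x x), {loop↦0}), loop↦0}, C=[x :: AP], D=[(∅, {x↦clo(λx. (x x), {loop↦0}), loop↦0}, ∅) :: (∅, {loop↦0}, ∅) :: (∅, ∅, ∅)]>
→ 14 transitions taken and the configuration is still not final: no result within 14 steps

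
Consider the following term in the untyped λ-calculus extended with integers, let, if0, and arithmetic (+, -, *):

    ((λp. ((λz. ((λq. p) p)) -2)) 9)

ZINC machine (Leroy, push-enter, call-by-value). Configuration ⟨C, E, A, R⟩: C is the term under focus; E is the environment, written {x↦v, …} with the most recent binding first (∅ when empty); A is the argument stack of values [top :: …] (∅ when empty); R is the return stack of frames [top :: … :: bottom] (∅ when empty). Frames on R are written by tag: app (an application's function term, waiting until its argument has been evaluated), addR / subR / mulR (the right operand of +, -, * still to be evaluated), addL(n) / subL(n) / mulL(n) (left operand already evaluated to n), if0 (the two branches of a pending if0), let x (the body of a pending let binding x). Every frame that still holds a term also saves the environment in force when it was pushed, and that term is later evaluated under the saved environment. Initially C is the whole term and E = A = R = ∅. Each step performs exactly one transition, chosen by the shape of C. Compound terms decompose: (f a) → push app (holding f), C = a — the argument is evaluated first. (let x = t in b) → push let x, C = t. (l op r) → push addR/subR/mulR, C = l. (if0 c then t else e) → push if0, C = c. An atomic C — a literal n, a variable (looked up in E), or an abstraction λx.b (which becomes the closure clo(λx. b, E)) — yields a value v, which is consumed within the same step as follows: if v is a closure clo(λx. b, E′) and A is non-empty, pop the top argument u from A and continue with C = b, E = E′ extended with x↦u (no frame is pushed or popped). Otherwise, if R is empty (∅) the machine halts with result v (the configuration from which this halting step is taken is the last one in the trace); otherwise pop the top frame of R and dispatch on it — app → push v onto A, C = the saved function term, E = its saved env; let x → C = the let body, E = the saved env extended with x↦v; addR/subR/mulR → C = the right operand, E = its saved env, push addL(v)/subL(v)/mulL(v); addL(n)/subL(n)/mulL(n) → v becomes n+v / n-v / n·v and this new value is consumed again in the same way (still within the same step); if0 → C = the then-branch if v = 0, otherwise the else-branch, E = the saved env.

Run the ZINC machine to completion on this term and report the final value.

0. [C=((λp. ((λz. ((λq. p) p)) -2)) 9) | E=∅ | A=∅ | R=∅]
1. [C=9 | E=∅ | A=∅ | R=[app]]
2. [C=(λp. ((λz. ((λq. p) p)) -2)) | E=∅ | A=[9] | R=∅]
3. [C=((λz. ((λq. p) p)) -2) | E={p↦9} | A=∅ | R=∅]
4. [C=-2 | E={p↦9} | A=∅ | R=[app]]
5. [C=(λz. ((λq. p) p)) | E={p↦9} | A=[-2] | R=∅]
6. [C=((λq. p) p) | E={z↦-2, p↦9} | A=∅ | R=∅]
7. [C=p | E={z↦-2, p↦9} | A=∅ | R=[app]]
8. [C=(λq. p) | E={z↦-2, p↦9} | A=[9] | R=∅]
9. [C=p | E={q↦9, z↦-2, p↦9} | A=∅ | R=∅]
→ final value 9

Answer: 9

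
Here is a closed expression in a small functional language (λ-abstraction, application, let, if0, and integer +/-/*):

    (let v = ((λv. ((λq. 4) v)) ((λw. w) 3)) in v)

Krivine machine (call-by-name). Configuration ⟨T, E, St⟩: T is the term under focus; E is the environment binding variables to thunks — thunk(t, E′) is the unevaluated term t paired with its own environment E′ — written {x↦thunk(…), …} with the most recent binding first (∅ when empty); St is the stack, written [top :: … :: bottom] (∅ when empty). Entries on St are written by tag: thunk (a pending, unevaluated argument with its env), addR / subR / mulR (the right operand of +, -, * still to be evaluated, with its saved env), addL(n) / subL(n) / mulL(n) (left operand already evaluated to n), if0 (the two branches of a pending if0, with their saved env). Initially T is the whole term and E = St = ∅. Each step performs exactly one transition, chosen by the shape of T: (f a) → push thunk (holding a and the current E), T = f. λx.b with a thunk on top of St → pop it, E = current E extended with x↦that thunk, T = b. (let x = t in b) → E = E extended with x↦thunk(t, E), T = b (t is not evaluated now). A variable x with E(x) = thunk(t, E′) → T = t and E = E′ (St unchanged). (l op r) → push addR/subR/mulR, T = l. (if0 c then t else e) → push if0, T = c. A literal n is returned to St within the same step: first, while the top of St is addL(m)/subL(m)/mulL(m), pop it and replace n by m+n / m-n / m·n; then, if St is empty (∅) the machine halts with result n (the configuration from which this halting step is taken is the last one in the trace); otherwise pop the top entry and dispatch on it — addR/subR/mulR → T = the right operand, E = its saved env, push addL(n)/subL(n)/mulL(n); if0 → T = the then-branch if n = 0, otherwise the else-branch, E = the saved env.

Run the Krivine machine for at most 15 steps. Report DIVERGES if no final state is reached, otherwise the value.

0. [T=(let v = ((λv. ((λq. 4) v)) ((λw. w) 3)) in v) | E=∅ | St=∅]
1. [T=v | E={v↦thunk(((λv. ((λq. 4) v)) ((λw. w) 3)), ∅)} | St=∅]
2. [T=((λv. ((λq. 4) v)) ((λw. w) 3)) | E=∅ | St=∅]
3. [T=(λv. ((λq. 4) v)) | E=∅ | St=[thunk]]
4. [T=((λq. 4) v) | E={v↦thunk(((λw. w) 3), ∅)} | St=∅]
5. [T=(λq. 4) | E={v↦thunk(((λw. w) 3), ∅)} | St=[thunk]]
6. [T=4 | E={q↦thunk(v, {v↦thunk(((λw. w) 3), ∅)}), v↦thunk(((λw. w) 3), ∅)} | St=∅]
→ final value 4

Answer: 4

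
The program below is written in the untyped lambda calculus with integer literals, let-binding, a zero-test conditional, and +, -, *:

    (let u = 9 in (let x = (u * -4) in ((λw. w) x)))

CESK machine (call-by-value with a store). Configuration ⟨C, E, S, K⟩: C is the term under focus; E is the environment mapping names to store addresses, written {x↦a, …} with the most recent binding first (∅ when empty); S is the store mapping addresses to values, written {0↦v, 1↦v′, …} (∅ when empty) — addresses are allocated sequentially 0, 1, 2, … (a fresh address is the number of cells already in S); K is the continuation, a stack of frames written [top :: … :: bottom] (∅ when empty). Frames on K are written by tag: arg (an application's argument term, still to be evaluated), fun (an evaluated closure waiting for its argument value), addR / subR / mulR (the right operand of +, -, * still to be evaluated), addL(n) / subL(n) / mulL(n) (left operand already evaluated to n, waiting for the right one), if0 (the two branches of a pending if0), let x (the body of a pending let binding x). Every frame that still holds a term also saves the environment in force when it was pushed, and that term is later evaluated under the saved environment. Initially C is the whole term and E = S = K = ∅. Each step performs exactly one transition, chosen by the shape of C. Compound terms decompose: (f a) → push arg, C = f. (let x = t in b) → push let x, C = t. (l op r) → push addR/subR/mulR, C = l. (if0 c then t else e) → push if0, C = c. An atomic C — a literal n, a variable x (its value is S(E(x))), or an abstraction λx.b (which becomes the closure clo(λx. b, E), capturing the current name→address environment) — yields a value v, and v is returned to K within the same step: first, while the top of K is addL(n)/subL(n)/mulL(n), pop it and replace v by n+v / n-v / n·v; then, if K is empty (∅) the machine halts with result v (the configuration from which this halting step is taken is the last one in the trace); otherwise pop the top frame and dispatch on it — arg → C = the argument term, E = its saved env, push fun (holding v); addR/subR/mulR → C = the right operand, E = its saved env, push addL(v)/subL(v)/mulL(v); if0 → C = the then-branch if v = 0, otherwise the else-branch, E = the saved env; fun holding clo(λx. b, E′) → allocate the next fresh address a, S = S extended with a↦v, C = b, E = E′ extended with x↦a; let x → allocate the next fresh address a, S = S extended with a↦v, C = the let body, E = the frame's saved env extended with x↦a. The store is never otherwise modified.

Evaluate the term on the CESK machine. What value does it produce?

Answer: -36

Derivation:
step 0: [C=(let u = 9 in (let x = (u * -4) in ((λw. w) x))) | E=∅ | S=∅ | K=∅]
step 1: [C=9 | E=∅ | S=∅ | K=[let u]]
step 2: [C=(let x = (u * -4) in ((λw. w) x)) | E={u↦0} | S={0↦9} | K=∅]
step 3: [C=(u * -4) | E={u↦0} | S={0↦9} | K=[let x]]
step 4: [C=u | E={u↦0} | S={0↦9} | K=[mulR :: let x]]
step 5: [C=-4 | E={u↦0} | S={0↦9} | K=[mulL(9) :: let x]]
step 6: [C=((λw. w) x) | E={x↦1, u↦0} | S={0↦9, 1↦-36} | K=∅]
step 7: [C=(λw. w) | E={x↦1, u↦0} | S={0↦9, 1↦-36} | K=[arg]]
step 8: [C=x | E={x↦1, u↦0} | S={0↦9, 1↦-36} | K=[fun]]
step 9: [C=w | E={w↦2, x↦1, u↦0} | S={0↦9, 1↦-36, 2↦-36} | K=∅]
→ final value -36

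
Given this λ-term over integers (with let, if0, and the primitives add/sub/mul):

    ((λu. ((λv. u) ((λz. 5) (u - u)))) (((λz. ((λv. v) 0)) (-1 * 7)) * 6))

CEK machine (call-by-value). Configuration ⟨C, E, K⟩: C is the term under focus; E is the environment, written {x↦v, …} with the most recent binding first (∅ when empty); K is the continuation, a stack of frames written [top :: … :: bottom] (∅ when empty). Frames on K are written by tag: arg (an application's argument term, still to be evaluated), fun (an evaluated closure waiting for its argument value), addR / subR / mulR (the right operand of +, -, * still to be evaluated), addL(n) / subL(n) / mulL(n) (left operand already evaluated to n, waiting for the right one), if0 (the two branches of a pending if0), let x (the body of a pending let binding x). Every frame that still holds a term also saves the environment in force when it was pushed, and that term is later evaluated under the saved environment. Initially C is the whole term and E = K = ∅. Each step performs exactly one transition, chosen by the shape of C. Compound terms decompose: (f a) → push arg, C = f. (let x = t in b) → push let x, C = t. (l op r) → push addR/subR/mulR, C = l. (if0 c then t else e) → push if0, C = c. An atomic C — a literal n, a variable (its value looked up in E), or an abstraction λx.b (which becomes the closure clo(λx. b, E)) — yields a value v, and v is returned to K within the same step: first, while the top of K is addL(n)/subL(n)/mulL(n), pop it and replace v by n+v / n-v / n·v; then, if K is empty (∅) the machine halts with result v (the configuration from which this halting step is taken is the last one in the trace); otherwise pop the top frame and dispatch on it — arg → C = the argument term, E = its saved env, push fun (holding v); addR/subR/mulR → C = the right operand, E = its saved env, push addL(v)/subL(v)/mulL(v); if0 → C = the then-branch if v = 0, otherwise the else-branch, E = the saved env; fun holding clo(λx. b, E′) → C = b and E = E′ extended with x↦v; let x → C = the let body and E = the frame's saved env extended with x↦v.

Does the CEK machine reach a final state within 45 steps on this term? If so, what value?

Answer: 0

Machine steps:
step 0: [C=((λu. ((λv. u) ((λz. 5) (u - u)))) (((λz. ((λv. v) 0)) (-1 * 7)) * 6)) | E=∅ | K=∅]
step 1: [C=(λu. ((λv. u) ((λz. 5) (u - u)))) | E=∅ | K=[arg]]
step 2: [C=(((λz. ((λv. v) 0)) (-1 * 7)) * 6) | E=∅ | K=[fun]]
step 3: [C=((λz. ((λv. v) 0)) (-1 * 7)) | E=∅ | K=[mulR :: fun]]
step 4: [C=(λz. ((λv. v) 0)) | E=∅ | K=[arg :: mulR :: fun]]
step 5: [C=(-1 * 7) | E=∅ | K=[fun :: mulR :: fun]]
step 6: [C=-1 | E=∅ | K=[mulR :: fun :: mulR :: fun]]
step 7: [C=7 | E=∅ | K=[mulL(-1) :: fun :: mulR :: fun]]
step 8: [C=((λv. v) 0) | E={z↦-7} | K=[mulR :: fun]]
step 9: [C=(λv. v) | E={z↦-7} | K=[arg :: mulR :: fun]]
step 10: [C=0 | E={z↦-7} | K=[fun :: mulR :: fun]]
step 11: [C=v | E={v↦0, z↦-7} | K=[mulR :: fun]]
step 12: [C=6 | E=∅ | K=[mulL(0) :: fun]]
step 13: [C=((λv. u) ((λz. 5) (u - u))) | E={u↦0} | K=∅]
step 14: [C=(λv. u) | E={u↦0} | K=[arg]]
step 15: [C=((λz. 5) (u - u)) | E={u↦0} | K=[fun]]
step 16: [C=(λz. 5) | E={u↦0} | K=[arg :: fun]]
step 17: [C=(u - u) | E={u↦0} | K=[fun :: fun]]
step 18: [C=u | E={u↦0} | K=[subR :: fun :: fun]]
step 19: [C=u | E={u↦0} | K=[subL(0) :: fun :: fun]]
step 20: [C=5 | E={z↦0, u↦0} | K=[fun]]
step 21: [C=u | E={v↦5, u↦0} | K=∅]
→ final value 0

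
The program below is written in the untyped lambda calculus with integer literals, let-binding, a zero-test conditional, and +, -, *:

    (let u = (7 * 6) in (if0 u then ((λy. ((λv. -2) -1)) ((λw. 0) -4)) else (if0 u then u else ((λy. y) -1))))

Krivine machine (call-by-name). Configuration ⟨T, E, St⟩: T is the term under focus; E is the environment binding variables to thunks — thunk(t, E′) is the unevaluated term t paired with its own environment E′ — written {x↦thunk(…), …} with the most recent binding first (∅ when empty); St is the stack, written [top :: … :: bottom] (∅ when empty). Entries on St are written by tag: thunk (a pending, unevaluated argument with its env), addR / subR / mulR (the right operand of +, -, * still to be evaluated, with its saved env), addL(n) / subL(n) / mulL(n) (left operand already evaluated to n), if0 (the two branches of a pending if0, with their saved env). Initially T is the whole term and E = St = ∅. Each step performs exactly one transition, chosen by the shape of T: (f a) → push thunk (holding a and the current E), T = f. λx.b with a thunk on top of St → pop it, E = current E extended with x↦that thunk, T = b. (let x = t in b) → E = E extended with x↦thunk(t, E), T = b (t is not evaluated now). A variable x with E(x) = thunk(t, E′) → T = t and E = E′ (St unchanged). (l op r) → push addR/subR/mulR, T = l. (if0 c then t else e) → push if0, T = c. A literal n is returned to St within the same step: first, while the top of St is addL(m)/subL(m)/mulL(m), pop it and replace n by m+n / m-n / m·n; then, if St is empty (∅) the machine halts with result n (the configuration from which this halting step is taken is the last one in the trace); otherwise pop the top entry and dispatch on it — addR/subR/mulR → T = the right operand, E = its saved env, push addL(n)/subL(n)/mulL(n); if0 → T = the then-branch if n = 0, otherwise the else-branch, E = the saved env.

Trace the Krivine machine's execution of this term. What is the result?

t=0: <T=(let u = (7 * 6) in (if0 u then ((λy. ((λv. -2) -1)) ((λw. 0) -4)) else (if0 u then u else ((λy. y) -1)))), E=∅, St=∅>
t=1: <T=(if0 u then ((λy. ((λv. -2) -1)) ((λw. 0) -4)) else (if0 u then u else ((λy. y) -1))), E={u↦thunk((7 * 6), ∅)}, St=∅>
t=2: <T=u, E={u↦thunk((7 * 6), ∅)}, St=[if0]>
t=3: <T=(7 * 6), E=∅, St=[if0]>
t=4: <T=7, E=∅, St=[mulR :: if0]>
t=5: <T=6, E=∅, St=[mulL(7) :: if0]>
t=6: <T=(if0 u then u else ((λy. y) -1)), E={u↦thunk((7 * 6), ∅)}, St=∅>
t=7: <T=u, E={u↦thunk((7 * 6), ∅)}, St=[if0]>
t=8: <T=(7 * 6), E=∅, St=[if0]>
t=9: <T=7, E=∅, St=[mulR :: if0]>
t=10: <T=6, E=∅, St=[mulL(7) :: if0]>
t=11: <T=((λy. y) -1), E={u↦thunk((7 * 6), ∅)}, St=∅>
t=12: <T=(λy. y), E={u↦thunk((7 * 6), ∅)}, St=[thunk]>
t=13: <T=y, E={y↦thunk(-1, {u↦thunk((7 * 6), ∅)}), u↦thunk((7 * 6), ∅)}, St=∅>
t=14: <T=-1, E={u↦thunk((7 * 6), ∅)}, St=∅>
→ final value -1

Answer: -1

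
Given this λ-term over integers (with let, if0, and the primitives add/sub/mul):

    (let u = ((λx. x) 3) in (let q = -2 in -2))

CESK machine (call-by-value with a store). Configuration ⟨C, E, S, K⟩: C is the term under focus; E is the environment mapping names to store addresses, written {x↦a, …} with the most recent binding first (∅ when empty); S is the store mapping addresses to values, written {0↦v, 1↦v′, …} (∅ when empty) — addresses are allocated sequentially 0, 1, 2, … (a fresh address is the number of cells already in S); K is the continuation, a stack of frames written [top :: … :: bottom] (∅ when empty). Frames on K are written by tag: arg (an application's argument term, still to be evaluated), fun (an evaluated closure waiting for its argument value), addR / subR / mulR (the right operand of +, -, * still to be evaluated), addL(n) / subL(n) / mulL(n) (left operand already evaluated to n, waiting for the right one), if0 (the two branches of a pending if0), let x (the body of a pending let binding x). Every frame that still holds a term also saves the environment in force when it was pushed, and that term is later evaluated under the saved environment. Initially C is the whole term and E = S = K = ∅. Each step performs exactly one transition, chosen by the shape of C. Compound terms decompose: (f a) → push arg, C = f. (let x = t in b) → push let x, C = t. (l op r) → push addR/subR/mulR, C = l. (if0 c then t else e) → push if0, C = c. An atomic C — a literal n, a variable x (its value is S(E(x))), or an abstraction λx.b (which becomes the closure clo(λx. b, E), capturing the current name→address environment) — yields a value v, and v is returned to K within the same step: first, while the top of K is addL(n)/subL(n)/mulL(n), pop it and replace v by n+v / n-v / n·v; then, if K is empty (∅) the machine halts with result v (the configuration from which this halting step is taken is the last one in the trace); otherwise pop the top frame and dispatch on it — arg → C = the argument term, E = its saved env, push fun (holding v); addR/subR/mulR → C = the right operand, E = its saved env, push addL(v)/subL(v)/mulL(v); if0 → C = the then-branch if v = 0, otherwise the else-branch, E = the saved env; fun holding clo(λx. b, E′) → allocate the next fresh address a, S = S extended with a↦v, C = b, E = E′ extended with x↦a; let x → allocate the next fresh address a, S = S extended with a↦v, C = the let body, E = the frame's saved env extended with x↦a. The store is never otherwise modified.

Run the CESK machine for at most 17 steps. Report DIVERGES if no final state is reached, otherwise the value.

Answer: -2

Execution trace:
[0] [C=(let u = ((λx. x) 3) in (let q = -2 in -2)) | E=∅ | S=∅ | K=∅]
[1] [C=((λx. x) 3) | E=∅ | S=∅ | K=[let u]]
[2] [C=(λx. x) | E=∅ | S=∅ | K=[arg :: let u]]
[3] [C=3 | E=∅ | S=∅ | K=[fun :: let u]]
[4] [C=x | E={x↦0} | S={0↦3} | K=[let u]]
[5] [C=(let q = -2 in -2) | E={u↦1} | S={0↦3, 1↦3} | K=∅]
[6] [C=-2 | E={u↦1} | S={0↦3, 1↦3} | K=[let q]]
[7] [C=-2 | E={q↦2, u↦1} | S={0↦3, 1↦3, 2↦-2} | K=∅]
→ final value -2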